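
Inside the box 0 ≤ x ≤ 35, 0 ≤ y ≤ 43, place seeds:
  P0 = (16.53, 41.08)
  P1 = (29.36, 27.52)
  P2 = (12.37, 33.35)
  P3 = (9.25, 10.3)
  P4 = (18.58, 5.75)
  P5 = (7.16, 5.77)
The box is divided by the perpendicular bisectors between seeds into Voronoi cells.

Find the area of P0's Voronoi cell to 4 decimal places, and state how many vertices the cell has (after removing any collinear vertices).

1. box [0,35]×[0,43]: [(0, 0) (35, 0) (35, 43) (0, 43)]
2. ⊥bis P0·P1 via (22.945,34.3): [(0, 12.5902) (32.14, 43) (0, 43)]  |A|=488.685
3. ⊥bis P0·P2 via (14.45,37.215): [(21.8289, 33.244) (32.14, 43) (3.7005, 43)]  |A|=138.7286
4. ⊥bis P0·P3 via (12.89,25.69): [(21.8289, 33.244) (32.14, 43) (3.7005, 43)]  |A|=138.7286
5. ⊥bis P0·P4 via (17.555,23.415): [(21.8289, 33.244) (32.14, 43) (3.7005, 43)]  |A|=138.7286
6. ⊥bis P0·P5 via (11.845,23.425): [(21.8289, 33.244) (32.14, 43) (3.7005, 43)]  |A|=138.7286
7. canonical 3-gon: [(21.8289, 33.244) (32.14, 43) (3.7005, 43)]
8. shoelace: 138.7286

Area of P0's cell: 138.7286 (3 vertices)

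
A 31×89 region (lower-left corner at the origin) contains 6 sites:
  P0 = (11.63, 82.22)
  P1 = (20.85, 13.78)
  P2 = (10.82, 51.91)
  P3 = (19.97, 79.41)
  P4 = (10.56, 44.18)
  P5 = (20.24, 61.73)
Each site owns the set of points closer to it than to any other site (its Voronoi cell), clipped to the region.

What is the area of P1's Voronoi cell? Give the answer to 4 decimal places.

1. box [0,31]×[0,89]: [(0, 0) (31, 0) (31, 89) (0, 89)]
2. ⊥bis P1·P0 via (16.24,48): [(0, 45.8122) (0, 0) (31, 0) (31, 49.9884)]  |A|=1484.9096
3. ⊥bis P1·P2 via (15.835,32.845): [(0, 28.6796) (0, 0) (31, 0) (31, 36.8341)]  |A|=1015.4633
4. ⊥bis P1·P3 via (20.41,46.595): [(0, 28.6796) (0, 0) (31, 0) (31, 36.8341)]  |A|=1015.4633
5. ⊥bis P1·P4 via (15.705,28.98): [(0, 23.6641) (0, 0) (31, 0) (31, 34.1572)]  |A|=896.2289
6. ⊥bis P1·P5 via (20.545,37.755): [(0, 23.6641) (0, 0) (31, 0) (31, 34.1572)]  |A|=896.2289
7. canonical 4-gon: [(0, 23.6641) (0, 0) (31, 0) (31, 34.1572)]
8. shoelace: 896.2289

Area of P1's cell: 896.2289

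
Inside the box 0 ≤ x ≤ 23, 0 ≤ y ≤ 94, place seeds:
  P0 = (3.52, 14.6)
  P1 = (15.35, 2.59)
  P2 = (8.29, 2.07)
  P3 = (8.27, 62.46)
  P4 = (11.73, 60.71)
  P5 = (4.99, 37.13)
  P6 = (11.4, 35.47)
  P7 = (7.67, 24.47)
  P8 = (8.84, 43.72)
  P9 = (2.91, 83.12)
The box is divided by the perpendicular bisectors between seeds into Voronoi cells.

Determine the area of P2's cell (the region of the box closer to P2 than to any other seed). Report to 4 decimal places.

1. box [0,23]×[0,94]: [(0, 0) (23, 0) (23, 94) (0, 94)]
2. ⊥bis P2·P0 via (5.905,8.335): [(0, 6.087) (0, 0) (23, 0) (23, 14.8428)]  |A|=240.6936
3. ⊥bis P2·P1 via (11.82,2.33): [(11.2284, 10.3616) (0, 6.087) (0, 0) (11.9916, 0)]  |A|=96.2999
4. ⊥bis P2·P3 via (8.28,32.265): [(11.2284, 10.3616) (0, 6.087) (0, 0) (11.9916, 0)]  |A|=96.2999
5. ⊥bis P2·P4 via (10.01,31.39): [(11.2284, 10.3616) (0, 6.087) (0, 0) (11.9916, 0)]  |A|=96.2999
6. ⊥bis P2·P5 via (6.64,19.6): [(11.2284, 10.3616) (0, 6.087) (0, 0) (11.9916, 0)]  |A|=96.2999
7. ⊥bis P2·P6 via (9.845,18.77): [(11.2284, 10.3616) (0, 6.087) (0, 0) (11.9916, 0)]  |A|=96.2999
8. ⊥bis P2·P7 via (7.98,13.27): [(11.2284, 10.3616) (0, 6.087) (0, 0) (11.9916, 0)]  |A|=96.2999
9. ⊥bis P2·P8 via (8.565,22.895): [(11.2284, 10.3616) (0, 6.087) (0, 0) (11.9916, 0)]  |A|=96.2999
10. ⊥bis P2·P9 via (5.6,42.595): [(11.2284, 10.3616) (0, 6.087) (0, 0) (11.9916, 0)]  |A|=96.2999
11. canonical 4-gon: [(11.2284, 10.3616) (0, 6.087) (0, 0) (11.9916, 0)]
12. shoelace: 96.2999

Area of P2's cell: 96.2999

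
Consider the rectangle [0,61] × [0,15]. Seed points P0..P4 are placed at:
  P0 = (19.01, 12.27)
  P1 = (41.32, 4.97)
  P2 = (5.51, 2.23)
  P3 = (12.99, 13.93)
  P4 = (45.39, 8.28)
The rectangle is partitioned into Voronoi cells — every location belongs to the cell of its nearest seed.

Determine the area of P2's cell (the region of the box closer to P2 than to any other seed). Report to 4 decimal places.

Area of P2's cell: 142.2119

1. box [0,61]×[0,15]: [(0, 0) (61, 0) (61, 15) (0, 15)]
2. ⊥bis P2·P0 via (12.26,7.25): [(0, 0) (17.6519, 0) (6.4963, 15) (0, 15)]  |A|=181.1111
3. ⊥bis P2·P1 via (23.415,3.6): [(0, 0) (17.6519, 0) (6.4963, 15) (0, 15)]  |A|=181.1111
4. ⊥bis P2·P3 via (9.25,8.08): [(0, 13.9937) (0, 0) (17.6519, 0) (13.8116, 5.1637)]  |A|=142.2119
5. ⊥bis P2·P4 via (25.45,5.255): [(0, 13.9937) (0, 0) (17.6519, 0) (13.8116, 5.1637)]  |A|=142.2119
6. canonical 4-gon: [(0, 13.9937) (0, 0) (17.6519, 0) (13.8116, 5.1637)]
7. shoelace: 142.2119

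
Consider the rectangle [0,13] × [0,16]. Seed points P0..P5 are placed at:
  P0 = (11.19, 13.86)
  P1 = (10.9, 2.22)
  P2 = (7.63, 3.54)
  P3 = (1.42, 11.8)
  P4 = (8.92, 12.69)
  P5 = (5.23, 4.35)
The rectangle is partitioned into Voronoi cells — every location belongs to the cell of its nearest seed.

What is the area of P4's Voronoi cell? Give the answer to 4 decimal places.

1. box [0,13]×[0,16]: [(0, 0) (13, 0) (13, 16) (0, 16)]
2. ⊥bis P4·P0 via (10.055,13.275): [(0, 0) (13, 0) (13, 7.5612) (8.6505, 16) (0, 16)]  |A|=189.6476
3. ⊥bis P4·P1 via (9.91,7.455): [(0, 5.5809) (12.7754, 7.9969) (8.6505, 16) (0, 16)]  |A|=101.1697
4. ⊥bis P4·P2 via (8.275,8.115): [(0, 9.2816) (11.2111, 7.7011) (12.7754, 7.9969) (8.6505, 16) (0, 16)]  |A|=80.425
5. ⊥bis P4·P3 via (5.17,12.245): [(5.6156, 8.4899) (11.2111, 7.7011) (12.7754, 7.9969) (8.6505, 16) (4.7244, 16)]  |A|=43.8208
6. ⊥bis P4·P5 via (7.075,8.52): [(5.531, 9.2032) (7.8573, 8.1739) (11.2111, 7.7011) (12.7754, 7.9969) (8.6505, 16) (4.7244, 16)]  |A|=43.0348
7. canonical 6-gon: [(5.531, 9.2032) (7.8573, 8.1739) (11.2111, 7.7011) (12.7754, 7.9969) (8.6505, 16) (4.7244, 16)]
8. shoelace: 43.0348

Area of P4's cell: 43.0348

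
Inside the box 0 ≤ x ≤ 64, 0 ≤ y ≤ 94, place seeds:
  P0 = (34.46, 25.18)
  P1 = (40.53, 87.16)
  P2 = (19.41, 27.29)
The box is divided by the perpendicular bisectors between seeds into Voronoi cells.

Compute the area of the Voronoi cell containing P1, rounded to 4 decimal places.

1. box [0,64]×[0,94]: [(0, 0) (64, 0) (64, 94) (0, 94)]
2. ⊥bis P1·P0 via (37.495,56.17): [(0, 59.8421) (64, 53.5742) (64, 94) (0, 94)]  |A|=2386.6783
3. ⊥bis P1·P2 via (29.97,57.225): [(0, 67.7973) (31.2181, 56.7847) (64, 53.5742) (64, 94) (0, 94)]  |A|=2262.5041
4. canonical 5-gon: [(0, 67.7973) (31.2181, 56.7847) (64, 53.5742) (64, 94) (0, 94)]
5. shoelace: 2262.5041

Area of P1's cell: 2262.5041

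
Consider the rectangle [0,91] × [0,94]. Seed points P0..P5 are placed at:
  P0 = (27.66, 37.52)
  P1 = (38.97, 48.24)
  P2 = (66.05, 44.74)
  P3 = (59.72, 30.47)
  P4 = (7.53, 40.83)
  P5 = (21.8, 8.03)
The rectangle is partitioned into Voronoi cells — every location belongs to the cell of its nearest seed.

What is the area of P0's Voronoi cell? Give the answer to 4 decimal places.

Area of P0's cell: 594.6180

1. box [0,91]×[0,94]: [(0, 0) (91, 0) (91, 94) (0, 94)]
2. ⊥bis P0·P1 via (33.315,42.88): [(0, 78.0286) (0, 0) (73.9581, 0)]  |A|=2885.4228
3. ⊥bis P0·P2 via (46.855,41.13): [(49.7961, 25.4919) (0, 78.0286) (0, 0) (54.5903, 0)]  |A|=2638.5621
4. ⊥bis P0·P3 via (43.69,33.995): [(43.3221, 32.3221) (0, 78.0286) (0, 0) (36.2145, 0)]  |A|=2275.4462
5. ⊥bis P0·P4 via (17.595,39.175): [(43.3221, 32.3221) (20.4381, 56.4656) (11.1534, 0) (36.2145, 0)]  |A|=1163.1759
6. ⊥bis P0·P5 via (24.73,22.775): [(40.5322, 19.6349) (43.3221, 32.3221) (20.4381, 56.4656) (15.2094, 24.6669)]  |A|=594.618
7. canonical 4-gon: [(40.5322, 19.6349) (43.3221, 32.3221) (20.4381, 56.4656) (15.2094, 24.6669)]
8. shoelace: 594.618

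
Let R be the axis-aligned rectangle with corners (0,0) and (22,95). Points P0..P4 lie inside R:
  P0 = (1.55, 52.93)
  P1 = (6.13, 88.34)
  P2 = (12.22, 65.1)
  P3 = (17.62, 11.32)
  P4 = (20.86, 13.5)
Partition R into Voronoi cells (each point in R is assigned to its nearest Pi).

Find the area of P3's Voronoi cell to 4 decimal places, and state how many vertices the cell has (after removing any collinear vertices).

Area of P3's cell: 500.1725 (5 vertices)

1. box [0,22]×[0,95]: [(0, 0) (22, 0) (22, 95) (0, 95)]
2. ⊥bis P3·P0 via (9.585,32.125): [(0, 28.4232) (0, 0) (22, 0) (22, 36.9197)]  |A|=718.7726
3. ⊥bis P3·P1 via (11.875,49.83): [(0, 28.4232) (0, 0) (22, 0) (22, 36.9197)]  |A|=718.7726
4. ⊥bis P3·P2 via (14.92,38.21): [(0, 28.4232) (0, 0) (22, 0) (22, 36.9197)]  |A|=718.7726
5. ⊥bis P3·P4 via (19.24,12.41): [(6.7196, 31.0184) (0, 28.4232) (0, 0) (22, 0) (22, 8.308)]  |A|=500.1725
6. canonical 5-gon: [(6.7196, 31.0184) (0, 28.4232) (0, 0) (22, 0) (22, 8.308)]
7. shoelace: 500.1725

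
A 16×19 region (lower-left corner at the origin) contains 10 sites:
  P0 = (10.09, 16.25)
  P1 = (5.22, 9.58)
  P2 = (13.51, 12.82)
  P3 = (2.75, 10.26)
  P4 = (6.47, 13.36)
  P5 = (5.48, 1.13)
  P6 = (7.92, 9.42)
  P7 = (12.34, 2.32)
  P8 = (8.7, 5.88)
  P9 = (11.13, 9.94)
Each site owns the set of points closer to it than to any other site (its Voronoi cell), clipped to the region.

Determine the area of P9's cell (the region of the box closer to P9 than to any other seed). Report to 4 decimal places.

Area of P9's cell: 26.9133

1. box [0,16]×[0,19]: [(0, 0) (16, 0) (16, 19) (0, 19)]
2. ⊥bis P9·P0 via (10.61,13.095): [(0, 11.3463) (0, 0) (16, 0) (16, 13.9834)]  |A|=202.6372
3. ⊥bis P9·P1 via (8.175,9.76): [(7.9981, 12.6645) (8.7695, 0) (16, 0) (16, 13.9834)]  |A|=101.7322
4. ⊥bis P9·P2 via (12.32,11.38): [(10.3054, 13.0448) (7.9981, 12.6645) (8.7695, 0) (16, 0) (16, 8.3389)]  |A|=85.6608
5. ⊥bis P9·P3 via (6.94,10.1): [(10.3054, 13.0448) (7.9981, 12.6645) (8.7695, 0) (16, 0) (16, 8.3389)]  |A|=85.6608
6. ⊥bis P9·P4 via (8.8,11.65): [(10.3054, 13.0448) (9.7574, 12.9545) (8.1166, 10.7188) (8.7695, 0) (16, 0) (16, 8.3389)]  |A|=83.9321
7. ⊥bis P9·P5 via (8.305,5.535): [(10.3054, 13.0448) (9.7574, 12.9545) (8.1166, 10.7188) (8.4375, 5.45) (16, 0.6001) (16, 8.3389)]  |A|=61.96
8. ⊥bis P9·P6 via (9.525,9.68): [(10.3054, 13.0448) (9.7574, 12.9545) (9.1325, 12.103) (10.4157, 4.1813) (16, 0.6001) (16, 8.3389)]  |A|=52.0403
9. ⊥bis P9·P7 via (11.735,6.13): [(10.3054, 13.0448) (9.7574, 12.9545) (9.1325, 12.103) (10.1411, 5.8769) (16, 6.8073) (16, 8.3389)]  |A|=29.6142
10. ⊥bis P9·P8 via (9.915,7.91): [(10.3054, 13.0448) (9.7574, 12.9545) (9.1325, 12.103) (9.8006, 7.9784) (12.647, 6.2748) (16, 6.8073) (16, 8.3389)]  |A|=26.9133
11. canonical 7-gon: [(10.3054, 13.0448) (9.7574, 12.9545) (9.1325, 12.103) (9.8006, 7.9784) (12.647, 6.2748) (16, 6.8073) (16, 8.3389)]
12. shoelace: 26.9133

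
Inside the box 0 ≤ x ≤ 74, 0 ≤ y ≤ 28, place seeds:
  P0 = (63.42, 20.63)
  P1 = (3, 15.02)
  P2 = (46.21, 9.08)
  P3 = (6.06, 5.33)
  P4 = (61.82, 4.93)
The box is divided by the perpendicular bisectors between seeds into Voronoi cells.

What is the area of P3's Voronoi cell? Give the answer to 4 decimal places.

Area of P3's cell: 334.4592

1. box [0,74]×[0,28]: [(0, 0) (74, 0) (74, 28) (0, 28)]
2. ⊥bis P3·P0 via (34.74,12.98): [(0, 0) (38.2022, 0) (30.7336, 28) (0, 28)]  |A|=965.102
3. ⊥bis P3·P1 via (4.53,10.175): [(0, 8.7445) (0, 0) (38.2022, 0) (33.0831, 19.1918)]  |A|=511.2314
4. ⊥bis P3·P2 via (26.135,7.205): [(25.2466, 16.7171) (0, 8.7445) (0, 0) (26.8079, 0)]  |A|=334.4592
5. ⊥bis P3·P4 via (33.94,5.13): [(25.2466, 16.7171) (0, 8.7445) (0, 0) (26.8079, 0)]  |A|=334.4592
6. canonical 4-gon: [(25.2466, 16.7171) (0, 8.7445) (0, 0) (26.8079, 0)]
7. shoelace: 334.4592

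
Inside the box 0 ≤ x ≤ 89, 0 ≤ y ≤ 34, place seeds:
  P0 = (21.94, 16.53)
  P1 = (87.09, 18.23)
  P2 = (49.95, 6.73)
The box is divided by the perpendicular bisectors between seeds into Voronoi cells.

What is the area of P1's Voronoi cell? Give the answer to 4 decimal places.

1. box [0,89]×[0,34]: [(0, 0) (89, 0) (89, 34) (0, 34)]
2. ⊥bis P1·P0 via (54.515,17.38): [(54.9685, 0) (89, 0) (89, 34) (54.0813, 34)]  |A|=1172.1529
3. ⊥bis P1·P2 via (68.52,12.48): [(72.3843, 0) (89, 0) (89, 34) (61.8566, 34)]  |A|=743.9054
4. canonical 4-gon: [(72.3843, 0) (89, 0) (89, 34) (61.8566, 34)]
5. shoelace: 743.9054

Area of P1's cell: 743.9054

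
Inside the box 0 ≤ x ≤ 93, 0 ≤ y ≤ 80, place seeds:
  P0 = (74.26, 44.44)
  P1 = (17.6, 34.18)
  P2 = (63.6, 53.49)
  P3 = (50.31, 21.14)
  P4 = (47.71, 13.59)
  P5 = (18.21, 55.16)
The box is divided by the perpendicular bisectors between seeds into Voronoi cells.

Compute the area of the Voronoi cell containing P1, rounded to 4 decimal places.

1. box [0,93]×[0,80]: [(0, 0) (93, 0) (93, 80) (0, 80)]
2. ⊥bis P1·P0 via (45.93,39.31): [(0, 0) (53.0483, 0) (38.5618, 80) (0, 80)]  |A|=3664.4044
3. ⊥bis P1·P2 via (40.6,43.835): [(0, 0) (53.0483, 0) (48.5324, 24.9386) (25.4186, 80) (0, 80)]  |A|=3302.5606
4. ⊥bis P1·P3 via (33.955,27.66): [(0, 0) (22.9282, 0) (40.4991, 44.0754) (25.4186, 80) (0, 80)]  |A|=2581.824
5. ⊥bis P1·P4 via (32.655,23.885): [(0, 0) (16.3218, 0) (32.1636, 23.1664) (40.4991, 44.0754) (25.4186, 80) (0, 80)]  |A|=2505.3009
6. ⊥bis P1·P5 via (17.905,44.67): [(0, 45.1906) (0, 0) (16.3218, 0) (32.1636, 23.1664) (40.4745, 44.0138)]  |A|=1342.5891
7. canonical 5-gon: [(0, 45.1906) (0, 0) (16.3218, 0) (32.1636, 23.1664) (40.4745, 44.0138)]
8. shoelace: 1342.5891

Area of P1's cell: 1342.5891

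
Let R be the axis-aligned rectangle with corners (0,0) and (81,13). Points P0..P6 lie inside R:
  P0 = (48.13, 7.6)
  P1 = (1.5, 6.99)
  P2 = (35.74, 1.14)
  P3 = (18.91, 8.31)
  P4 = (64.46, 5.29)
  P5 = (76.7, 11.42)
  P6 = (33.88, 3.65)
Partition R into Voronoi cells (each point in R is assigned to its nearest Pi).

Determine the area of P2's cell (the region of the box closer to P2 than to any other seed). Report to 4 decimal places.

1. box [0,81]×[0,13]: [(0, 0) (81, 0) (81, 13) (0, 13)]
2. ⊥bis P2·P0 via (41.935,4.37): [(0, 0) (44.2135, 0) (37.4354, 13) (0, 13)]  |A|=530.7178
3. ⊥bis P2·P1 via (18.62,4.065): [(17.9255, 0) (44.2135, 0) (37.4354, 13) (20.1466, 13)]  |A|=283.2494
4. ⊥bis P2·P3 via (27.325,4.725): [(25.312, 0) (44.2135, 0) (37.4354, 13) (30.8504, 13)]  |A|=165.6622
5. ⊥bis P2·P4 via (50.1,3.215): [(25.312, 0) (44.2135, 0) (37.4354, 13) (30.8504, 13)]  |A|=165.6622
6. ⊥bis P2·P5 via (56.22,6.28): [(25.312, 0) (44.2135, 0) (37.4354, 13) (30.8504, 13)]  |A|=165.6622
7. ⊥bis P2·P6 via (34.81,2.395): [(31.578, 0) (44.2135, 0) (40.6921, 6.7538)]  |A|=42.6688
8. canonical 3-gon: [(31.578, 0) (44.2135, 0) (40.6921, 6.7538)]
9. shoelace: 42.6688

Area of P2's cell: 42.6688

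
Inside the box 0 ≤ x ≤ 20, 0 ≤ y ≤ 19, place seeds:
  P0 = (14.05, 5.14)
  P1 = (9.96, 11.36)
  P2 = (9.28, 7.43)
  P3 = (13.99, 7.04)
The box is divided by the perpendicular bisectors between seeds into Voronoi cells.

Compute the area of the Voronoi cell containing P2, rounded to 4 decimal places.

1. box [0,20]×[0,19]: [(0, 0) (20, 0) (20, 19) (0, 19)]
2. ⊥bis P2·P0 via (11.665,6.285): [(0, 0) (8.6477, 0) (17.7693, 19) (0, 19)]  |A|=250.9609
3. ⊥bis P2·P1 via (9.62,9.395): [(0, 11.0595) (0, 0) (8.6477, 0) (12.8867, 8.8298)]  |A|=109.4389
4. ⊥bis P2·P3 via (11.635,7.235): [(11.7829, 9.0208) (0, 11.0595) (0, 0) (8.6477, 0) (11.5337, 6.0115)]  |A|=107.7542
5. canonical 5-gon: [(11.7829, 9.0208) (0, 11.0595) (0, 0) (8.6477, 0) (11.5337, 6.0115)]
6. shoelace: 107.7542

Area of P2's cell: 107.7542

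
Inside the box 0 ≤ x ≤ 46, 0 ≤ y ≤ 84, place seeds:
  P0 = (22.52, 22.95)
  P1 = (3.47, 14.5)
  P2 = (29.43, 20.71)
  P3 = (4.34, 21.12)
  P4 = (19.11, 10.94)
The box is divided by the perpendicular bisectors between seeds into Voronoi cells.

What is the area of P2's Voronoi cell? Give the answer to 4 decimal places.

Area of P2's cell: 969.9148

1. box [0,46]×[0,84]: [(0, 0) (46, 0) (46, 84) (0, 84)]
2. ⊥bis P2·P0 via (25.975,21.83): [(18.8984, 0) (46, 0) (46, 83.6035)]  |A|=1132.8943
3. ⊥bis P2·P1 via (16.45,17.605): [(19.9128, 3.1292) (20.6614, 0) (46, 0) (46, 83.6035)]  |A|=1130.136
4. ⊥bis P2·P3 via (16.885,20.915): [(19.9128, 3.1292) (20.6614, 0) (46, 0) (46, 83.6035)]  |A|=1130.136
5. ⊥bis P2·P4 via (24.27,15.825): [(24.09, 16.0151) (39.2516, 0) (46, 0) (46, 83.6035)]  |A|=969.9148
6. canonical 4-gon: [(24.09, 16.0151) (39.2516, 0) (46, 0) (46, 83.6035)]
7. shoelace: 969.9148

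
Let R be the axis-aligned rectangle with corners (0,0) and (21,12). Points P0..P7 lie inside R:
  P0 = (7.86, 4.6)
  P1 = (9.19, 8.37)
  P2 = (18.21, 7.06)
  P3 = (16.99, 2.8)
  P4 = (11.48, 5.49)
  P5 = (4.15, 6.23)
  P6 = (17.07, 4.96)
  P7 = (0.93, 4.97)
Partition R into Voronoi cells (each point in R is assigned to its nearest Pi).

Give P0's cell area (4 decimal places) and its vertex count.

Area of P0's cell: 33.0104 (5 vertices)

1. box [0,21]×[0,12]: [(0, 0) (21, 0) (21, 12) (0, 12)]
2. ⊥bis P0·P1 via (8.525,6.485): [(0, 9.4925) (0, 0) (21, 0) (21, 2.084)]  |A|=121.5532
3. ⊥bis P0·P2 via (13.035,5.83): [(13.2778, 4.8083) (0, 9.4925) (0, 0) (14.4207, 0)]  |A|=97.6892
4. ⊥bis P0·P3 via (12.425,3.7): [(12.6847, 5.0175) (0, 9.4925) (0, 0) (11.6955, 0)]  |A|=89.5461
5. ⊥bis P0·P4 via (9.67,5.045): [(9.3911, 6.1795) (0, 9.4925) (0, 0) (10.9103, 0)]  |A|=78.2824
6. ⊥bis P0·P5 via (6.005,5.415): [(9.3911, 6.1795) (6.7502, 7.1111) (3.6259, 0) (10.9103, 0)]  |A|=33.3522
7. ⊥bis P0·P6 via (12.465,4.78): [(9.3911, 6.1795) (6.7502, 7.1111) (3.6259, 0) (10.9103, 0)]  |A|=33.3522
8. ⊥bis P0·P7 via (4.395,4.785): [(9.3911, 6.1795) (6.7502, 7.1111) (4.2106, 1.3308) (4.1395, 0) (10.9103, 0)]  |A|=33.0104
9. canonical 5-gon: [(9.3911, 6.1795) (6.7502, 7.1111) (4.2106, 1.3308) (4.1395, 0) (10.9103, 0)]
10. shoelace: 33.0104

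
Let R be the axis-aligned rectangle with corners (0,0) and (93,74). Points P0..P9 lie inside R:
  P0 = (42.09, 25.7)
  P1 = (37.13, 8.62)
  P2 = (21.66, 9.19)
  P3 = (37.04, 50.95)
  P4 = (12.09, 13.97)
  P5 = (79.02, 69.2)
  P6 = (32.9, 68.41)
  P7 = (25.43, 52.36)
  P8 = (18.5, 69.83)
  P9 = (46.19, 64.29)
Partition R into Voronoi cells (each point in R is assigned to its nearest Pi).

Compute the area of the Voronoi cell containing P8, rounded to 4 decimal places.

1. box [0,93]×[0,74]: [(0, 0) (93, 0) (93, 74) (0, 74)]
2. ⊥bis P8·P0 via (30.295,47.765): [(0, 31.5706) (79.373, 74) (0, 74)]  |A|=1683.875
3. ⊥bis P8·P1 via (27.815,39.225): [(0, 31.5706) (79.373, 74) (0, 74)]  |A|=1683.875
4. ⊥bis P8·P2 via (20.08,39.51): [(0, 38.4636) (14.2876, 39.2082) (79.373, 74) (0, 74)]  |A|=1634.6325
5. ⊥bis P8·P3 via (27.77,60.39): [(0, 38.4636) (5.7465, 38.7631) (41.6296, 74) (0, 74)]  |A|=835.5537
6. ⊥bis P8·P4 via (15.295,41.9): [(0, 43.6551) (9.6057, 42.5528) (41.6296, 74) (0, 74)]  |A|=800.3085
7. ⊥bis P8·P5 via (48.76,69.515): [(0, 43.6551) (9.6057, 42.5528) (41.6296, 74) (0, 74)]  |A|=800.3085
8. ⊥bis P8·P6 via (25.7,69.12): [(0, 43.6551) (9.6057, 42.5528) (24.5249, 57.2033) (26.1812, 74) (0, 74)]  |A|=670.5679
9. ⊥bis P8·P7 via (21.965,61.095): [(0, 52.3819) (25.0285, 62.3102) (26.1812, 74) (0, 74)]  |A|=423.5601
10. ⊥bis P8·P9 via (32.345,67.06): [(0, 52.3819) (25.0285, 62.3102) (26.1812, 74) (0, 74)]  |A|=423.5601
11. canonical 4-gon: [(0, 52.3819) (25.0285, 62.3102) (26.1812, 74) (0, 74)]
12. shoelace: 423.5601

Area of P8's cell: 423.5601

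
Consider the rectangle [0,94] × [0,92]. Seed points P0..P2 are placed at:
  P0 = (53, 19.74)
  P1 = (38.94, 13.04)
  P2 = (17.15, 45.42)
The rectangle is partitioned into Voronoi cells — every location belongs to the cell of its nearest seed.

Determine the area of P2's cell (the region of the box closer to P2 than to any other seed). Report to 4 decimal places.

1. box [0,94]×[0,92]: [(0, 0) (94, 0) (94, 92) (0, 92)]
2. ⊥bis P2·P0 via (35.075,32.58): [(0, 0) (11.7374, 0) (77.6386, 92) (0, 92)]  |A|=4111.2948
3. ⊥bis P2·P1 via (28.045,29.23): [(0, 10.3572) (36.9846, 35.2459) (77.6386, 92) (0, 92)]  |A|=3712.9191
4. canonical 4-gon: [(0, 10.3572) (36.9846, 35.2459) (77.6386, 92) (0, 92)]
5. shoelace: 3712.9191

Area of P2's cell: 3712.9191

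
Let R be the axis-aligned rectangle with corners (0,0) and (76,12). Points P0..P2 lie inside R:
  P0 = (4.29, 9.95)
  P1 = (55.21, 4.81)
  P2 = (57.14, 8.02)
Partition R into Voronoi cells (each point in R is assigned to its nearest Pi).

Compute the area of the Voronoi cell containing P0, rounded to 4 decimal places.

1. box [0,76]×[0,12]: [(0, 0) (76, 0) (76, 12) (0, 12)]
2. ⊥bis P0·P1 via (29.75,7.38): [(0, 0) (29.005, 0) (30.2164, 12) (0, 12)]  |A|=355.3284
3. ⊥bis P0·P2 via (30.715,8.985): [(0, 0) (29.005, 0) (30.2164, 12) (0, 12)]  |A|=355.3284
4. canonical 4-gon: [(0, 0) (29.005, 0) (30.2164, 12) (0, 12)]
5. shoelace: 355.3284

Area of P0's cell: 355.3284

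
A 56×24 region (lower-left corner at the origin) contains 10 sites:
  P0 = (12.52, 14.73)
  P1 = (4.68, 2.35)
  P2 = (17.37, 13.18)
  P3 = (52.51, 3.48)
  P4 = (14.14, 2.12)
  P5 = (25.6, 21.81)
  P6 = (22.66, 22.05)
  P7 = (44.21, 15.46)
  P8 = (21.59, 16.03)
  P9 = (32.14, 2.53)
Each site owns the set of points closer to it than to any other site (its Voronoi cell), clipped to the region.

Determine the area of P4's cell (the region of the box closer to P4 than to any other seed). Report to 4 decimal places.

1. box [0,56]×[0,24]: [(0, 0) (56, 0) (56, 24) (0, 24)]
2. ⊥bis P4·P0 via (13.33,8.425): [(0, 6.7125) (0, 0) (56, 0) (56, 13.9068)]  |A|=577.3402
3. ⊥bis P4·P1 via (9.41,2.235): [(9.5487, 7.9392) (9.3557, 0) (56, 0) (56, 13.9068)]  |A|=508.1541
4. ⊥bis P4·P2 via (15.755,7.65): [(13.1712, 8.4046) (9.5487, 7.9392) (9.3557, 0) (41.9497, 0)]  |A|=151.3049
5. ⊥bis P4·P3 via (33.325,2.8): [(33.3351, 2.5159) (13.1712, 8.4046) (9.5487, 7.9392) (9.3557, 0) (33.4242, 0)]  |A|=140.5804
6. ⊥bis P4·P5 via (19.87,11.965): [(33.3351, 2.5159) (13.1712, 8.4046) (9.5487, 7.9392) (9.3557, 0) (33.4242, 0)]  |A|=140.5804
7. ⊥bis P4·P6 via (18.4,12.085): [(33.3351, 2.5159) (13.1712, 8.4046) (9.5487, 7.9392) (9.3557, 0) (33.4242, 0)]  |A|=140.5804
8. ⊥bis P4·P7 via (29.175,8.79): [(31.7535, 2.9777) (13.1712, 8.4046) (9.5487, 7.9392) (9.3557, 0) (33.0745, 0)]  |A|=138.0908
9. ⊥bis P4·P8 via (17.865,9.075): [(32.5339, 1.2185) (26.2463, 4.5861) (13.1712, 8.4046) (9.5487, 7.9392) (9.3557, 0) (33.0745, 0)]  |A|=133.8742
10. ⊥bis P4·P9 via (23.14,2.325): [(23.0674, 5.5145) (13.1712, 8.4046) (9.5487, 7.9392) (9.3557, 0) (23.193, 0)]  |A|=99.588
11. canonical 5-gon: [(23.0674, 5.5145) (13.1712, 8.4046) (9.5487, 7.9392) (9.3557, 0) (23.193, 0)]
12. shoelace: 99.588

Area of P4's cell: 99.5880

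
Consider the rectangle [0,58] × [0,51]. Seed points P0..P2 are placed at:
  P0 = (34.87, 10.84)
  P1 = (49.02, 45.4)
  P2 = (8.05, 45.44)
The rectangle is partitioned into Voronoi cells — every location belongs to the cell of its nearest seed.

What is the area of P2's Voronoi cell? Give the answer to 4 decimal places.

1. box [0,58]×[0,51]: [(0, 0) (58, 0) (58, 51) (0, 51)]
2. ⊥bis P2·P0 via (21.46,28.14): [(0, 11.5054) (50.9513, 51) (0, 51)]  |A|=1006.1501
3. ⊥bis P2·P1 via (28.535,45.42): [(0, 11.5054) (28.5235, 33.6152) (28.5404, 51) (0, 51)]  |A|=811.3464
4. canonical 4-gon: [(0, 11.5054) (28.5235, 33.6152) (28.5404, 51) (0, 51)]
5. shoelace: 811.3464

Area of P2's cell: 811.3464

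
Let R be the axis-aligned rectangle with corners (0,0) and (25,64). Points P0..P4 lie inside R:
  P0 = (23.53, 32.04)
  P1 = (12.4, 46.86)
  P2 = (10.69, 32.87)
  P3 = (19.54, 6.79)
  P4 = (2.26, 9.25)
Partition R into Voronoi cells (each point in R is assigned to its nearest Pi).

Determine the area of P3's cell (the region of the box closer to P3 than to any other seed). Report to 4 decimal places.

1. box [0,25]×[0,64]: [(0, 0) (25, 0) (25, 64) (0, 64)]
2. ⊥bis P3·P0 via (21.535,19.415): [(0, 22.818) (0, 0) (25, 0) (25, 18.8675)]  |A|=521.0677
3. ⊥bis P3·P1 via (15.97,26.825): [(0, 22.818) (0, 0) (25, 0) (25, 18.8675)]  |A|=521.0677
4. ⊥bis P3·P2 via (15.115,19.83): [(16.3203, 20.239) (0, 14.7009) (0, 0) (25, 0) (25, 18.8675)]  |A|=454.8309
5. ⊥bis P3·P4 via (10.9,8.02): [(16.3203, 20.239) (12.4527, 18.9266) (9.7583, 0) (25, 0) (25, 18.8675)]  |A|=270.9532
6. canonical 5-gon: [(16.3203, 20.239) (12.4527, 18.9266) (9.7583, 0) (25, 0) (25, 18.8675)]
7. shoelace: 270.9532

Area of P3's cell: 270.9532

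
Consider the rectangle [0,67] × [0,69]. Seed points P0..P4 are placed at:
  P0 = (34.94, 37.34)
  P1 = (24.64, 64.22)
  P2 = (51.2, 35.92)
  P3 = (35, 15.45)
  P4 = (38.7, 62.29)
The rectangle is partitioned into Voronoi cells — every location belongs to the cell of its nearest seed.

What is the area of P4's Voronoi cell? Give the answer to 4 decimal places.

1. box [0,67]×[0,69]: [(0, 0) (67, 0) (67, 69) (0, 69)]
2. ⊥bis P4·P0 via (36.82,49.815): [(0, 55.3638) (67, 45.2668) (67, 69) (0, 69)]  |A|=1251.873
3. ⊥bis P4·P1 via (31.67,63.255): [(29.9669, 50.8478) (67, 45.2668) (67, 69) (32.4586, 69)]  |A|=752.9582
4. ⊥bis P4·P2 via (44.95,49.105): [(29.9669, 50.8478) (44.1253, 48.7141) (67, 59.5572) (67, 69) (32.4586, 69)]  |A|=589.5142
5. ⊥bis P4·P3 via (36.85,38.87): [(29.9669, 50.8478) (44.1253, 48.7141) (67, 59.5572) (67, 69) (32.4586, 69)]  |A|=589.5142
6. canonical 5-gon: [(29.9669, 50.8478) (44.1253, 48.7141) (67, 59.5572) (67, 69) (32.4586, 69)]
7. shoelace: 589.5142

Area of P4's cell: 589.5142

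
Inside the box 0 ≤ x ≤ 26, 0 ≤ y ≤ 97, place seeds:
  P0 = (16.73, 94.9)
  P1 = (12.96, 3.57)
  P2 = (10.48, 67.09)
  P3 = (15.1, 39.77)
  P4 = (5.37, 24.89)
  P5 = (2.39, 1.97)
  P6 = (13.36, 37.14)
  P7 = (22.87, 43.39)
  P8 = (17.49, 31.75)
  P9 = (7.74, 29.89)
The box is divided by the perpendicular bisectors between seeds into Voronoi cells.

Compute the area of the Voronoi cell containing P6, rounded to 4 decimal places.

1. box [0,26]×[0,97]: [(0, 0) (26, 0) (26, 97) (0, 97)]
2. ⊥bis P6·P0 via (15.045,66.02): [(0, 66.8978) (0, 0) (26, 0) (26, 65.3808)]  |A|=1719.6222
3. ⊥bis P6·P1 via (13.16,20.355): [(0, 66.8978) (0, 20.5118) (26, 20.202) (26, 65.3808)]  |A|=1190.3426
4. ⊥bis P6·P2 via (11.92,52.115): [(0, 50.9688) (0, 20.5118) (26, 20.202) (26, 53.4689)]  |A|=828.4106
5. ⊥bis P6·P3 via (14.23,38.455): [(0, 47.8695) (0, 20.5118) (26, 20.202) (26, 30.668)]  |A|=491.7083
6. ⊥bis P6·P4 via (9.365,31.015): [(0, 47.8695) (0, 37.1233) (25.9421, 20.2027) (26, 20.202) (26, 30.668)]  |A|=276.2405
7. ⊥bis P6·P5 via (7.875,19.555): [(0, 47.8695) (0, 37.1233) (25.9421, 20.2027) (26, 20.202) (26, 30.668)]  |A|=276.2405
8. ⊥bis P6·P7 via (18.115,40.265): [(23.2084, 32.5149) (0, 47.8695) (0, 37.1233) (25.9421, 20.2027) (26, 20.202) (26, 28.2672)]  |A|=272.8893
9. ⊥bis P6·P8 via (15.425,34.445): [(17.6797, 36.1727) (0, 47.8695) (0, 37.1233) (10.2204, 30.4571)]  |A|=149.0661
10. ⊥bis P6·P9 via (10.55,33.515): [(12.37, 32.1042) (17.6797, 36.1727) (0, 47.8695) (0, 41.6931)]  |A|=105.2199
11. canonical 4-gon: [(12.37, 32.1042) (17.6797, 36.1727) (0, 47.8695) (0, 41.6931)]
12. shoelace: 105.2199

Area of P6's cell: 105.2199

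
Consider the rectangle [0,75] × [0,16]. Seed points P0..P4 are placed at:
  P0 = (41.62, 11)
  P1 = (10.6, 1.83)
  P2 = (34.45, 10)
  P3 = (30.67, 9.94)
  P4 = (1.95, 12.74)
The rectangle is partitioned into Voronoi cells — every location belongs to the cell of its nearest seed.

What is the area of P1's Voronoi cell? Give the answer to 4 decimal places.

Area of P1's cell: 198.4474

1. box [0,75]×[0,16]: [(0, 0) (75, 0) (75, 16) (0, 16)]
2. ⊥bis P1·P0 via (26.11,6.415): [(0, 0) (28.0064, 0) (23.2765, 16) (0, 16)]  |A|=410.2632
3. ⊥bis P1·P2 via (22.525,5.915): [(0, 0) (24.5512, 0) (19.0703, 16) (0, 16)]  |A|=348.9723
4. ⊥bis P1·P3 via (20.635,5.885): [(0, 0) (23.013, 0) (16.5477, 16) (0, 16)]  |A|=316.4857
5. ⊥bis P1·P4 via (6.275,7.285): [(0, 2.3099) (0, 0) (23.013, 0) (16.7222, 15.5681)]  |A|=198.4474
6. canonical 4-gon: [(0, 2.3099) (0, 0) (23.013, 0) (16.7222, 15.5681)]
7. shoelace: 198.4474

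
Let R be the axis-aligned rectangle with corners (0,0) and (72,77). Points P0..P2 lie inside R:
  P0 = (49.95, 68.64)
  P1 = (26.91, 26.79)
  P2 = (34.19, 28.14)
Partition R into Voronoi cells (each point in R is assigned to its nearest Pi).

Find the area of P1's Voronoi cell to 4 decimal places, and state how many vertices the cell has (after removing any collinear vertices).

Area of P1's cell: 1854.6462 (4 vertices)

1. box [0,72]×[0,77]: [(0, 0) (72, 0) (72, 77) (0, 77)]
2. ⊥bis P1·P0 via (38.43,47.715): [(0, 68.8722) (0, 0) (72, 0) (72, 29.2335)]  |A|=3531.8021
3. ⊥bis P1·P2 via (30.55,27.465): [(25.4719, 54.8489) (0, 68.8722) (0, 0) (35.6431, 0)]  |A|=1854.6462
4. canonical 4-gon: [(25.4719, 54.8489) (0, 68.8722) (0, 0) (35.6431, 0)]
5. shoelace: 1854.6462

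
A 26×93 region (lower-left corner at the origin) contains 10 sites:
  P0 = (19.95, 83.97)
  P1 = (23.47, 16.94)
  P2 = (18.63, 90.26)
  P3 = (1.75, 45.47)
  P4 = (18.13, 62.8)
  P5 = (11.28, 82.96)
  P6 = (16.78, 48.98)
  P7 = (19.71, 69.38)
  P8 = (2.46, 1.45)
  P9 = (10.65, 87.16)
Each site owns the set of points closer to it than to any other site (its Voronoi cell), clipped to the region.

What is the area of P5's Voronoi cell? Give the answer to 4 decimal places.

1. box [0,26]×[0,93]: [(0, 0) (26, 0) (26, 93) (0, 93)]
2. ⊥bis P5·P0 via (15.615,83.465): [(0, 0) (25.3381, 0) (14.5042, 93) (0, 93)]  |A|=1852.6705
3. ⊥bis P5·P1 via (17.375,49.95): [(0, 46.7419) (19.4741, 50.3376) (14.5042, 93) (0, 93)]  |A|=759.8114
4. ⊥bis P5·P2 via (14.955,86.61): [(0, 46.7419) (19.4741, 50.3376) (15.2876, 86.2751) (8.6085, 93) (0, 93)]  |A|=739.9871
5. ⊥bis P5·P3 via (6.515,64.215): [(0, 65.8711) (18.2036, 61.2437) (15.2876, 86.2751) (8.6085, 93) (0, 93)]  |A|=457.398
6. ⊥bis P5·P4 via (14.705,72.88): [(0, 67.8835) (16.7665, 73.5805) (15.2876, 86.2751) (8.6085, 93) (0, 93)]  |A|=331.5662
7. ⊥bis P5·P6 via (14.03,65.97): [(0, 67.8835) (16.7665, 73.5805) (15.2876, 86.2751) (8.6085, 93) (0, 93)]  |A|=331.5662
8. ⊥bis P5·P7 via (15.495,76.17): [(0, 67.8835) (4.7415, 69.4946) (16.3994, 76.7314) (15.2876, 86.2751) (8.6085, 93) (0, 93)]  |A|=311.871
9. ⊥bis P5·P8 via (6.87,42.205): [(0, 67.8835) (4.7415, 69.4946) (16.3994, 76.7314) (15.2876, 86.2751) (8.6085, 93) (0, 93)]  |A|=311.871
10. ⊥bis P5·P9 via (10.965,85.06): [(0, 83.4152) (0, 67.8835) (4.7415, 69.4946) (16.3994, 76.7314) (15.3525, 85.7181)]  |A|=205.3112
11. canonical 5-gon: [(0, 83.4152) (0, 67.8835) (4.7415, 69.4946) (16.3994, 76.7314) (15.3525, 85.7181)]
12. shoelace: 205.3112

Area of P5's cell: 205.3112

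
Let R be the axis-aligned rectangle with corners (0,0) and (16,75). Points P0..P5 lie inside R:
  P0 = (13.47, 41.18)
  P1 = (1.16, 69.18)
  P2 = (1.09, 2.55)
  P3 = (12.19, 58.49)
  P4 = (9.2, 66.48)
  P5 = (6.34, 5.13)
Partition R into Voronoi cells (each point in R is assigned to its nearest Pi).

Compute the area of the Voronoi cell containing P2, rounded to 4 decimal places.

1. box [0,16]×[0,75]: [(0, 0) (16, 0) (16, 75) (0, 75)]
2. ⊥bis P2·P0 via (7.28,21.865): [(0, 24.1981) (0, 0) (16, 0) (16, 19.0704)]  |A|=346.1481
3. ⊥bis P2·P1 via (1.125,35.865): [(0, 24.1981) (0, 0) (16, 0) (16, 19.0704)]  |A|=346.1481
4. ⊥bis P2·P3 via (6.64,30.52): [(0, 24.1981) (0, 0) (16, 0) (16, 19.0704)]  |A|=346.1481
5. ⊥bis P2·P4 via (5.145,34.515): [(0, 24.1981) (0, 0) (16, 0) (16, 19.0704)]  |A|=346.1481
6. ⊥bis P2·P5 via (3.715,3.84): [(0, 11.3996) (0, 0) (5.6021, 0)]  |A|=31.9307
7. canonical 3-gon: [(0, 11.3996) (0, 0) (5.6021, 0)]
8. shoelace: 31.9307

Area of P2's cell: 31.9307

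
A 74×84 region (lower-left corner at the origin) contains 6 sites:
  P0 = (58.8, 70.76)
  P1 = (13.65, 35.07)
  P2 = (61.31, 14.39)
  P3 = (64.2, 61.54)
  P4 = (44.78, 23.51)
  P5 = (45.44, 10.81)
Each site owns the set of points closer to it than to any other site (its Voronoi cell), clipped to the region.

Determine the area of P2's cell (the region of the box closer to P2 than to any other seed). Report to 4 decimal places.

Area of P2's cell: 671.5618

1. box [0,74]×[0,84]: [(0, 0) (74, 0) (74, 84) (0, 84)]
2. ⊥bis P2·P0 via (60.055,42.575): [(0, 39.9009) (0, 0) (74, 0) (74, 43.1959)]  |A|=3074.5834
3. ⊥bis P2·P1 via (37.48,24.73): [(44.9309, 41.9016) (26.7495, 0) (74, 0) (74, 43.1959)]  |A|=1617.7696
4. ⊥bis P2·P3 via (62.755,37.965): [(43.7288, 39.1312) (26.7495, 0) (74, 0) (74, 37.2758)]  |A|=1488.6758
5. ⊥bis P2·P4 via (53.045,18.95): [(63.5105, 37.9187) (42.5898, 0) (74, 0) (74, 37.2758)]  |A|=791.0186
6. ⊥bis P2·P5 via (53.375,12.6): [(63.5105, 37.9187) (52.2625, 17.5317) (56.2173, 0) (74, 0) (74, 37.2758)]  |A|=671.5618
7. canonical 5-gon: [(63.5105, 37.9187) (52.2625, 17.5317) (56.2173, 0) (74, 0) (74, 37.2758)]
8. shoelace: 671.5618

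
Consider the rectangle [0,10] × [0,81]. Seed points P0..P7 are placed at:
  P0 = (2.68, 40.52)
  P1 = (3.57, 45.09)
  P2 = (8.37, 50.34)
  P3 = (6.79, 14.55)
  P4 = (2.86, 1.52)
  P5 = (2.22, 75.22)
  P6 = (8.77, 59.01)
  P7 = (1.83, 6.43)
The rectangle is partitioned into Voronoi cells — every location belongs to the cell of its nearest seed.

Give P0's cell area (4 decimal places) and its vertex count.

Area of P0's cell: 148.6291 (4 vertices)

1. box [0,10]×[0,81]: [(0, 0) (10, 0) (10, 81) (0, 81)]
2. ⊥bis P0·P1 via (3.125,42.805): [(0, 43.4136) (0, 0) (10, 0) (10, 41.4661)]  |A|=424.3985
3. ⊥bis P0·P2 via (5.525,45.43): [(0, 43.4136) (0, 0) (10, 0) (10, 41.4661)]  |A|=424.3985
4. ⊥bis P0·P3 via (4.735,27.535): [(0, 43.4136) (0, 26.7856) (10, 28.3682) (10, 41.4661)]  |A|=148.6291
5. ⊥bis P0·P4 via (2.77,21.02): [(0, 43.4136) (0, 26.7856) (10, 28.3682) (10, 41.4661)]  |A|=148.6291
6. ⊥bis P0·P5 via (2.45,57.87): [(0, 43.4136) (0, 26.7856) (10, 28.3682) (10, 41.4661)]  |A|=148.6291
7. ⊥bis P0·P6 via (5.725,49.765): [(0, 43.4136) (0, 26.7856) (10, 28.3682) (10, 41.4661)]  |A|=148.6291
8. ⊥bis P0·P7 via (2.255,23.475): [(0, 43.4136) (0, 26.7856) (10, 28.3682) (10, 41.4661)]  |A|=148.6291
9. canonical 4-gon: [(0, 43.4136) (0, 26.7856) (10, 28.3682) (10, 41.4661)]
10. shoelace: 148.6291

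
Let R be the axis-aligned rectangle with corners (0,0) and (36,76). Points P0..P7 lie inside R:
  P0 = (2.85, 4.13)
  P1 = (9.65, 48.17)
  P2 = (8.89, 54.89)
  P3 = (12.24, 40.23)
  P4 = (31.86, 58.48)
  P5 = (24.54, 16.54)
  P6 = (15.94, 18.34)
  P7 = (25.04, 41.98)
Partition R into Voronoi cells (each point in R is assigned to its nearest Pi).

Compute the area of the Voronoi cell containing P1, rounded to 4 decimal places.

Area of P1's cell: 149.9224

1. box [0,36]×[0,76]: [(0, 0) (36, 0) (36, 76) (0, 76)]
2. ⊥bis P1·P0 via (6.25,26.15): [(0, 27.115) (36, 21.5564) (36, 76) (0, 76)]  |A|=1859.9134
3. ⊥bis P1·P2 via (9.27,51.53): [(0, 50.4816) (0, 27.115) (36, 21.5564) (36, 54.553)]  |A|=1014.5369
4. ⊥bis P1·P3 via (10.945,44.2): [(0, 50.4816) (0, 40.6298) (36, 52.3729) (36, 54.553)]  |A|=216.5762
5. ⊥bis P1·P4 via (20.755,53.325): [(20.9738, 52.8536) (0, 50.4816) (0, 40.6298) (23.1437, 48.1792)]  |A|=165.5982
6. ⊥bis P1·P5 via (17.095,32.355): [(20.9738, 52.8536) (0, 50.4816) (0, 40.6298) (23.1437, 48.1792)]  |A|=165.5982
7. ⊥bis P1·P6 via (12.795,33.255): [(20.9738, 52.8536) (0, 50.4816) (0, 40.6298) (23.1437, 48.1792)]  |A|=165.5982
8. ⊥bis P1·P7 via (17.345,45.075): [(20.4498, 52.7944) (0, 50.4816) (0, 40.6298) (17.9064, 46.4708)]  |A|=149.9224
9. canonical 4-gon: [(20.4498, 52.7944) (0, 50.4816) (0, 40.6298) (17.9064, 46.4708)]
10. shoelace: 149.9224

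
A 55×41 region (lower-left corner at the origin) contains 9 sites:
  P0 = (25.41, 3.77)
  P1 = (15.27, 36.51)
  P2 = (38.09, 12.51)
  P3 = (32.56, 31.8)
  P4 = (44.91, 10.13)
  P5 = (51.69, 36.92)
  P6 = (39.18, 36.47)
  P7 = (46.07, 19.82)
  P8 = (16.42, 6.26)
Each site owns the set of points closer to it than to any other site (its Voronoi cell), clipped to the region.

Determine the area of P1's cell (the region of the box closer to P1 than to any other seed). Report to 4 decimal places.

Area of P1's cell: 457.6304

1. box [0,55]×[0,41]: [(0, 0) (55, 0) (55, 41) (0, 41)]
2. ⊥bis P1·P0 via (20.34,20.14): [(0, 13.8404) (55, 30.8746) (55, 41) (0, 41)]  |A|=1025.3351
3. ⊥bis P1·P2 via (26.68,24.51): [(0, 13.8404) (22.9265, 20.9411) (44.0227, 41) (0, 41)]  |A|=752.861
4. ⊥bis P1·P3 via (23.915,34.155): [(0, 13.8404) (20.0748, 20.0579) (25.7797, 41) (0, 41)]  |A|=542.5517
5. ⊥bis P1·P4 via (30.09,23.32): [(0, 13.8404) (20.0748, 20.0579) (25.7797, 41) (0, 41)]  |A|=542.5517
6. ⊥bis P1·P5 via (33.48,36.715): [(0, 13.8404) (20.0748, 20.0579) (25.7797, 41) (0, 41)]  |A|=542.5517
7. ⊥bis P1·P6 via (27.225,36.49): [(0, 13.8404) (20.0748, 20.0579) (25.7797, 41) (0, 41)]  |A|=542.5517
8. ⊥bis P1·P7 via (30.67,28.165): [(0, 13.8404) (20.0748, 20.0579) (25.7797, 41) (0, 41)]  |A|=542.5517
9. ⊥bis P1·P8 via (15.845,21.385): [(0, 20.7826) (20.4843, 21.5614) (25.7797, 41) (0, 41)]  |A|=457.6304
10. canonical 4-gon: [(0, 20.7826) (20.4843, 21.5614) (25.7797, 41) (0, 41)]
11. shoelace: 457.6304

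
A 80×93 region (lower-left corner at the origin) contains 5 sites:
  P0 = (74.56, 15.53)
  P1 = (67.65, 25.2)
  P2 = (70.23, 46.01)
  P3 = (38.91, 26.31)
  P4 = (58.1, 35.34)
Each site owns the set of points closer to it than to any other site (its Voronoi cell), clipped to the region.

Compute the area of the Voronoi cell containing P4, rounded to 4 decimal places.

1. box [0,80]×[0,93]: [(0, 0) (80, 0) (80, 93) (0, 93)]
2. ⊥bis P4·P0 via (66.33,25.435): [(0, 0) (35.7184, 0) (80, 36.7933) (80, 93) (0, 93)]  |A|=6625.3661
3. ⊥bis P4·P1 via (62.875,30.27): [(0, 0) (30.7349, 0) (80, 46.3986) (80, 93) (0, 93)]  |A|=6297.0852
4. ⊥bis P4·P2 via (64.165,40.675): [(0, 0) (30.7349, 0) (68.5862, 35.6489) (18.138, 93) (0, 93)]  |A|=4257.2064
5. ⊥bis P4·P3 via (48.505,30.825): [(53.0988, 21.0626) (68.5862, 35.6489) (20.525, 90.2863)]  |A|=773.6127
6. canonical 3-gon: [(53.0988, 21.0626) (68.5862, 35.6489) (20.525, 90.2863)]
7. shoelace: 773.6127

Area of P4's cell: 773.6127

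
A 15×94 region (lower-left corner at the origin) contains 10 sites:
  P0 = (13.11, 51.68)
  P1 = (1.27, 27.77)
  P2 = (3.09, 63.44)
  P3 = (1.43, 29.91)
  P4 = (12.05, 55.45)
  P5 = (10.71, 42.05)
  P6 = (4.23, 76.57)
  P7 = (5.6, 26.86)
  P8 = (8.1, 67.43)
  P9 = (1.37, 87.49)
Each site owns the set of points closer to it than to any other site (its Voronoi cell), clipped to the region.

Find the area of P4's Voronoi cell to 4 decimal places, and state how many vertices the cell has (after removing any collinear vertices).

1. box [0,15]×[0,94]: [(0, 0) (15, 0) (15, 94) (0, 94)]
2. ⊥bis P4·P0 via (12.58,53.565): [(0, 50.0279) (15, 54.2454) (15, 94) (0, 94)]  |A|=627.9499
3. ⊥bis P4·P1 via (6.66,41.61): [(0, 50.0279) (15, 54.2454) (15, 94) (0, 94)]  |A|=627.9499
4. ⊥bis P4·P2 via (7.57,59.445): [(0, 50.956) (0, 50.0279) (15, 54.2454) (15, 67.777)]  |A|=108.4475
5. ⊥bis P4·P3 via (6.74,42.68): [(0, 50.956) (0, 50.0279) (15, 54.2454) (15, 67.777)]  |A|=108.4475
6. ⊥bis P4·P5 via (11.38,48.75): [(0, 50.956) (0, 50.0279) (15, 54.2454) (15, 67.777)]  |A|=108.4475
7. ⊥bis P4·P6 via (8.14,66.01): [(0, 50.956) (0, 50.0279) (15, 54.2454) (15, 67.777)]  |A|=108.4475
8. ⊥bis P4·P7 via (8.825,41.155): [(0, 50.956) (0, 50.0279) (15, 54.2454) (15, 67.777)]  |A|=108.4475
9. ⊥bis P4·P8 via (10.075,61.44): [(9.0467, 61.1009) (0, 50.956) (0, 50.0279) (15, 54.2454) (15, 63.0639)]  |A|=94.418
10. ⊥bis P4·P9 via (6.71,71.47): [(9.0467, 61.1009) (0, 50.956) (0, 50.0279) (15, 54.2454) (15, 63.0639)]  |A|=94.418
11. canonical 5-gon: [(9.0467, 61.1009) (0, 50.956) (0, 50.0279) (15, 54.2454) (15, 63.0639)]
12. shoelace: 94.418

Area of P4's cell: 94.4180 (5 vertices)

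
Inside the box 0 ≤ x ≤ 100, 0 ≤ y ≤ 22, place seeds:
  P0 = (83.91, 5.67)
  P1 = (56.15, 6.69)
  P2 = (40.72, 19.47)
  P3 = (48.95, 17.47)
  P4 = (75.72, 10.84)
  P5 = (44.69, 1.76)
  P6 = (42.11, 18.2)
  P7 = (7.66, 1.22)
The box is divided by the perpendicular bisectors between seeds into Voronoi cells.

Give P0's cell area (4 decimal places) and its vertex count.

Area of P0's cell: 405.9484 (4 vertices)

1. box [0,100]×[0,22]: [(0, 0) (100, 0) (100, 22) (0, 22)]
2. ⊥bis P0·P1 via (70.03,6.18): [(69.8029, 0) (100, 0) (100, 22) (70.6113, 22)]  |A|=655.4437
3. ⊥bis P0·P2 via (62.315,12.57): [(69.8029, 0) (100, 0) (100, 22) (70.6113, 22)]  |A|=655.4437
4. ⊥bis P0·P3 via (66.43,11.57): [(69.8029, 0) (100, 0) (100, 22) (70.6113, 22)]  |A|=655.4437
5. ⊥bis P0·P4 via (79.815,8.255): [(74.604, 0) (100, 0) (100, 22) (88.4916, 22)]  |A|=405.9484
6. ⊥bis P0·P5 via (64.3,3.715): [(74.604, 0) (100, 0) (100, 22) (88.4916, 22)]  |A|=405.9484
7. ⊥bis P0·P6 via (63.01,11.935): [(74.604, 0) (100, 0) (100, 22) (88.4916, 22)]  |A|=405.9484
8. ⊥bis P0·P7 via (45.785,3.445): [(74.604, 0) (100, 0) (100, 22) (88.4916, 22)]  |A|=405.9484
9. canonical 4-gon: [(74.604, 0) (100, 0) (100, 22) (88.4916, 22)]
10. shoelace: 405.9484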